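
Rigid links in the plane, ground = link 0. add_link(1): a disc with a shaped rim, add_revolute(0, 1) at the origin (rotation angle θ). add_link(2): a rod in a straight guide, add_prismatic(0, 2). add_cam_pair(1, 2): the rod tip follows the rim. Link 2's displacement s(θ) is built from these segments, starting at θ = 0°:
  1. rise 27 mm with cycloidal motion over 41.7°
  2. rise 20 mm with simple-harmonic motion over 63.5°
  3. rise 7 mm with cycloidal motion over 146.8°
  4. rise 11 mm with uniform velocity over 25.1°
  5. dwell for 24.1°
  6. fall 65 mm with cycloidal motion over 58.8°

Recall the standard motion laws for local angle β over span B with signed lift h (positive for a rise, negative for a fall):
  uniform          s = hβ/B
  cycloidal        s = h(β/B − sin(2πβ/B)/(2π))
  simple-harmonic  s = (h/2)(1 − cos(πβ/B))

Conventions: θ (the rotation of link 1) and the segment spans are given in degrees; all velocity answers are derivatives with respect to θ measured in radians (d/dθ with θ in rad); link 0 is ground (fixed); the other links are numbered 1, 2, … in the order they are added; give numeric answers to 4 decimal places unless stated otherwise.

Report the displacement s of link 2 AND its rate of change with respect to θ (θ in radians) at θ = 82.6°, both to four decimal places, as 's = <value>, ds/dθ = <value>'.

segment 1 (0° to 41.7°, cycloidal, h = 27) is passed completely: s = 0.0000 + (27) = 27.0000
θ = 82.6° falls in segment 2 (41.7° to 105.2°, simple-harmonic, h = 20): β = 82.6 − 41.7 = 40.9°, B = 63.5°; Δs = 20/2·(1 − cos(π·0.6441)) = 14.3738; s = 27.0000 + 14.3738 = 41.3738
velocity in seg [41.7°–105.2°] (simple-harmonic), θ in radians: β = 40.9° = 0.7138 rad, B = 63.5° = 1.1083 rad; ds/dθ = (πh/(2B)) sin(πβ/B) = (π·20/(2·1.1083)) sin(π·0.6441) = 25.491273 mm/rad

s = 41.3738, ds/dθ = 25.4913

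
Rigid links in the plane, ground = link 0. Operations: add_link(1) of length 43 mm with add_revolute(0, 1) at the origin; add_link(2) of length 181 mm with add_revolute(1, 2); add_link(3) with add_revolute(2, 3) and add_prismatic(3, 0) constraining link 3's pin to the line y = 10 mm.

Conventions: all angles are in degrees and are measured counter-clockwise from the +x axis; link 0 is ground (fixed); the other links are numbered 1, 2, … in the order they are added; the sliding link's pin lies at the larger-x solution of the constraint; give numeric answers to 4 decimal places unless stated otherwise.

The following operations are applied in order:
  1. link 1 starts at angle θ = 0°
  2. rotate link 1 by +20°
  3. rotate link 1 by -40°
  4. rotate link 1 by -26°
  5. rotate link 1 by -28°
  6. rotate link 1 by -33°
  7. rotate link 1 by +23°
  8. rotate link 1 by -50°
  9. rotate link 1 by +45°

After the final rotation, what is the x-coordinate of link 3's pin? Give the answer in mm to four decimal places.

geometry: r = 43 mm, L = 181 mm, e = 10 mm; θ starts at 0°
rotate link 1 by +20°: θ ← 0° +20° = 20°
rotate link 1 by -40°: θ ← 20° -40° = -20°
rotate link 1 by -26°: θ ← -20° -26° = -46°
rotate link 1 by -28°: θ ← -46° -28° = -74°
rotate link 1 by -33°: θ ← -74° -33° = -107°
rotate link 1 by +23°: θ ← -107° +23° = -84°
rotate link 1 by -50°: θ ← -84° -50° = -134°
rotate link 1 by +45°: θ ← -134° +45° = -89°
crank pin P = (r cos θ, r sin θ) = (0.750453, -42.993451)
h = r sin θ − e = -42.993451 − 10 = -52.993451
x = r cos θ + √(L² − h²) = 0.750453 + 173.068467 = 173.818920

173.8189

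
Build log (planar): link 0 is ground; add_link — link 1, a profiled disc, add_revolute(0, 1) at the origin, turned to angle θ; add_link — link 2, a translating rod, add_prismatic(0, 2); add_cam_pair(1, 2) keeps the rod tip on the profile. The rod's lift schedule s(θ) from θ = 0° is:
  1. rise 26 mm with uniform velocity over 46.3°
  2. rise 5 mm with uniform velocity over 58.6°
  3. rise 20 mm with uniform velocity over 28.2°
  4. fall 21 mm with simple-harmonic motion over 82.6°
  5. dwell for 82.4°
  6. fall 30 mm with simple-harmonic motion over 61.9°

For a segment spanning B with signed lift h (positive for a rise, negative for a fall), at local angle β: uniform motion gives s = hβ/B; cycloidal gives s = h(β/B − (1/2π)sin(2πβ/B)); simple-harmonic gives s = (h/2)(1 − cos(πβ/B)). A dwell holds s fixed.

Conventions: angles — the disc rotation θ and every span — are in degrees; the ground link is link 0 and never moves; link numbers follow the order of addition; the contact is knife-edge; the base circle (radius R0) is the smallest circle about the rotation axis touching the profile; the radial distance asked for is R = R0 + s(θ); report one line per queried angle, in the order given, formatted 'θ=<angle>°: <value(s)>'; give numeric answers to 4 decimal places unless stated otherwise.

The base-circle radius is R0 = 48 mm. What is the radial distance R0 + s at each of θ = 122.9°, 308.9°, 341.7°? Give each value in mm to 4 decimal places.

seg 1 [0°–46.3°] uniform, h=26: full span → s += 26 → s = 26.0000
seg 2 [46.3°–104.9°] uniform, h=5: full span → s += 5 → s = 31.0000
seg 3 [104.9°–133.1°] uniform, h=20: θ=122.9° here. β=18, B=28.2. 20·18/28.2 = 12.7660 → s = 43.7660
seg 3 [104.9°–133.1°] uniform, h=20: full span → s += 20 → s = 51.0000
seg 4 [133.1°–215.7°] simple-harmonic, h=-21: full span → s += -21 → s = 30.0000
seg 5 [215.7°–298.1°] dwell: s stays 30.0000
seg 6 [298.1°–360°] simple-harmonic, h=-30: θ=308.9° here. β=10.8, B=61.9. -30/2·(1 − cos(π·0.1745)) = -2.1975 → s = 27.8025
seg 6 [298.1°–360°] simple-harmonic, h=-30: θ=341.7° here. β=43.6, B=61.9. -30/2·(1 − cos(π·0.7044)) = -23.9822 → s = 6.0178
θ=122.9°: R = R0 + s = 48 + 43.7660 = 91.7660
θ=308.9°: R = R0 + s = 48 + 27.8025 = 75.8025
θ=341.7°: R = R0 + s = 48 + 6.0178 = 54.0178

θ=122.9°: 91.7660
θ=308.9°: 75.8025
θ=341.7°: 54.0178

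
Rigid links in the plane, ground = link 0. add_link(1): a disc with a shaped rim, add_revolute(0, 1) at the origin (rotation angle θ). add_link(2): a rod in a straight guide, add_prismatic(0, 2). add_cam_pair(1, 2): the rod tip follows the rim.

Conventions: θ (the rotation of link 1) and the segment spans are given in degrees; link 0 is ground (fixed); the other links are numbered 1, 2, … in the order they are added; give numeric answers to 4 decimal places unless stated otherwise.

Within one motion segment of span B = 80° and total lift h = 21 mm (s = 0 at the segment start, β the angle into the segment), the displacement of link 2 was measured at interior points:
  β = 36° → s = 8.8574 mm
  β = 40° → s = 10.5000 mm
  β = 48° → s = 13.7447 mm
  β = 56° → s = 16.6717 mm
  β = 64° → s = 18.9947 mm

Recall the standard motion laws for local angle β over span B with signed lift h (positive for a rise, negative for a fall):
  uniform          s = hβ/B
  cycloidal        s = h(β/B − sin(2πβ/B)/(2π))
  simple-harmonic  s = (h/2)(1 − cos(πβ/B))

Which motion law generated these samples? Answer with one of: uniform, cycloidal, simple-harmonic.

candidates at β/B = r: uniform s = h·r (linear in β); cycloidal s = h·(r − sin(2πr)/(2π)); simple-harmonic s = (h/2)(1 − cos(πr))
β=36°: printed 8.8574 | uniform 9.4500, cycloidal 8.4172, simple-harmonic 8.8574
β=40°: printed 10.5000 | uniform 10.5000, cycloidal 10.5000, simple-harmonic 10.5000
β=48°: printed 13.7447 | uniform 12.6000, cycloidal 14.5645, simple-harmonic 13.7447
β=56°: printed 16.6717 | uniform 14.7000, cycloidal 17.8787, simple-harmonic 16.6717
β=64°: printed 18.9947 | uniform 16.8000, cycloidal 19.9787, simple-harmonic 18.9947
only one law matches every sample → simple-harmonic

simple-harmonic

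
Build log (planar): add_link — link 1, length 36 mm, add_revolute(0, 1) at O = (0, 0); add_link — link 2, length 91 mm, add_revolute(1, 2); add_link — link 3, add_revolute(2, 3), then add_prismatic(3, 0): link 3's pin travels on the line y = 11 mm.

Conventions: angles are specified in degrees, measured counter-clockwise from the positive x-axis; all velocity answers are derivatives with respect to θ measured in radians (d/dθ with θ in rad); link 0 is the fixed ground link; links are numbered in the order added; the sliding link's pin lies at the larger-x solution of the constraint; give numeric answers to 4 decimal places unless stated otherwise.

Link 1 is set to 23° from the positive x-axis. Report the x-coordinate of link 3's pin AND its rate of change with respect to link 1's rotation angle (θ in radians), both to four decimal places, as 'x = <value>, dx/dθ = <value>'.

geometry: r = 36 mm, L = 91 mm, e = 11 mm
crank pin P = (r cos θ, r sin θ) = (33.138175, 14.066321)
h = r sin θ − e = 14.066321 − 11 = 3.066321
x = r cos θ + √(L² − h²) = 33.138175 + 90.948324 = 124.086499
dx/dθ = −r sin θ − h·r cos θ/√(L² − h²) (θ in radians; h = 3.066321) = -15.183573

x = 124.0865, dx/dθ = -15.1836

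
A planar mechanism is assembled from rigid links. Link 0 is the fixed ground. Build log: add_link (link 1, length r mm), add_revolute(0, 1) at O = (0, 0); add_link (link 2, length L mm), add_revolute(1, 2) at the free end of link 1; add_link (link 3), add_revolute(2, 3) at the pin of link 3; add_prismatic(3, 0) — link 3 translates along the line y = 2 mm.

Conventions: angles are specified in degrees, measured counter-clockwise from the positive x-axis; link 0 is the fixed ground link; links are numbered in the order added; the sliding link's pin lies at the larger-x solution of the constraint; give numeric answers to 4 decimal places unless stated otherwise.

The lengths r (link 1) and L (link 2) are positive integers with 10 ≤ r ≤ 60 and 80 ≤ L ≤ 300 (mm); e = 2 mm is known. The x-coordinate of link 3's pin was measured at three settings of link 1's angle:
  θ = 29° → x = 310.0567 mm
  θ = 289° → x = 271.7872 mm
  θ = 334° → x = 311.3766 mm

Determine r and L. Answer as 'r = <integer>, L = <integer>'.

constraint per measurement: (x − r cos θ)² + (r sin θ − e)² = L²
subtracting the θ₁ and θ₂ equations cancels the r² and L² terms:
r = (x₁² − x₂²) / (2[(x₁cos θ₁ + e sin θ₁) − (x₂cos θ₂ + e sin θ₂)]) = 60.0001 → r = 60
L² = (x₁ − r cos θ₁)² + (r sin θ₁ − e)² = 67080.9989 → L = 259.0000 → L = 259
check at θ₃=334°: x = 311.3766 (printed 311.3766) ✓

r = 60, L = 259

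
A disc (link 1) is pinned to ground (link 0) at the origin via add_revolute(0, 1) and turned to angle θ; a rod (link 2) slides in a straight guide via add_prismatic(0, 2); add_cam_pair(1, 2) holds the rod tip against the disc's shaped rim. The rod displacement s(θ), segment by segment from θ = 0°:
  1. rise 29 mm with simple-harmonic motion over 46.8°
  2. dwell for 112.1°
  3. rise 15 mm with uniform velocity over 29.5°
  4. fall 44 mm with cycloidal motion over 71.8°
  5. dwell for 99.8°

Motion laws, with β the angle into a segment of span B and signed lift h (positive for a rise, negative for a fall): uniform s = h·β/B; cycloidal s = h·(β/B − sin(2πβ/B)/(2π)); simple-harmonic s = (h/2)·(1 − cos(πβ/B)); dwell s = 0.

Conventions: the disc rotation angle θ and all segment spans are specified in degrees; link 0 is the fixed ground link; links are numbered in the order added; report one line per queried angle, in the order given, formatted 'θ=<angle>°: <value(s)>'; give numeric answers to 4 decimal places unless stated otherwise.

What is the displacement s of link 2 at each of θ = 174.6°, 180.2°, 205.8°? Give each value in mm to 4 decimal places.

segment 1 (0° to 46.8°, simple-harmonic, h = 29) is passed completely: s = 0.0000 + (29) = 29.0000
segment 2 (46.8° to 158.9°, dwell): s unchanged at 29.0000
θ = 174.6° falls in segment 3 (158.9° to 188.4°, uniform, h = 15): β = 174.6 − 158.9 = 15.7°, B = 29.5°; Δs = 15·15.7/29.5 = 7.9831; s = 29.0000 + 7.9831 = 36.9831
θ = 180.2° falls in segment 3 (158.9° to 188.4°, uniform, h = 15): β = 180.2 − 158.9 = 21.3°, B = 29.5°; Δs = 15·21.3/29.5 = 10.8305; s = 29.0000 + 10.8305 = 39.8305
segment 3 (158.9° to 188.4°, uniform, h = 15) is passed completely: s = 29.0000 + (15) = 44.0000
θ = 205.8° falls in segment 4 (188.4° to 260.2°, cycloidal, h = -44): β = 205.8 − 188.4 = 17.4°, B = 71.8°; Δs = -44·(0.2423 − sin(2π·0.2423)/(2π)) = -3.6682; s = 44.0000 − 3.6682 = 40.3318

θ=174.6°: 36.9831
θ=180.2°: 39.8305
θ=205.8°: 40.3318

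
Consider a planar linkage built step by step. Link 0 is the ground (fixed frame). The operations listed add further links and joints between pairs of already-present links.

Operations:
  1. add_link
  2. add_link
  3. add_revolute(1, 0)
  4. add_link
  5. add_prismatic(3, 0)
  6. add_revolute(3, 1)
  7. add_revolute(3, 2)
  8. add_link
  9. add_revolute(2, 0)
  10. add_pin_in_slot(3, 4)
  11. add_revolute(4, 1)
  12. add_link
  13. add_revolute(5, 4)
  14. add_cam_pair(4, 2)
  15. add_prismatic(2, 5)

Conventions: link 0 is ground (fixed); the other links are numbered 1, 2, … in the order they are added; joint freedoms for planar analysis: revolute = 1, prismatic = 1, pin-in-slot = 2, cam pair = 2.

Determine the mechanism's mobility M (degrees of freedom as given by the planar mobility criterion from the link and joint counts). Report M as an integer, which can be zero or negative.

ground; <1,0,0>
#1 <2,0,0>
#2 <3,0,0>
R:1↔0 J1 <3,1,0>
#3 <4,1,0>
P:3↔0 J1 <4,2,0>
R:3↔1 J1 <4,3,0>
R:3↔2 J1 <4,4,0>
#4 <5,4,0>
R:2↔0 J1 <5,5,0>
PS:3↔4 J2 <5,5,1>
R:4↔1 J1 <5,6,1>
#5 <6,6,1>
R:5↔4 J1 <6,7,1>
C:4↔2 J2 <6,7,2>
P:2↔5 J1 <6,8,2>
3×5 − 2×8 − 1×2 = -3

M = -3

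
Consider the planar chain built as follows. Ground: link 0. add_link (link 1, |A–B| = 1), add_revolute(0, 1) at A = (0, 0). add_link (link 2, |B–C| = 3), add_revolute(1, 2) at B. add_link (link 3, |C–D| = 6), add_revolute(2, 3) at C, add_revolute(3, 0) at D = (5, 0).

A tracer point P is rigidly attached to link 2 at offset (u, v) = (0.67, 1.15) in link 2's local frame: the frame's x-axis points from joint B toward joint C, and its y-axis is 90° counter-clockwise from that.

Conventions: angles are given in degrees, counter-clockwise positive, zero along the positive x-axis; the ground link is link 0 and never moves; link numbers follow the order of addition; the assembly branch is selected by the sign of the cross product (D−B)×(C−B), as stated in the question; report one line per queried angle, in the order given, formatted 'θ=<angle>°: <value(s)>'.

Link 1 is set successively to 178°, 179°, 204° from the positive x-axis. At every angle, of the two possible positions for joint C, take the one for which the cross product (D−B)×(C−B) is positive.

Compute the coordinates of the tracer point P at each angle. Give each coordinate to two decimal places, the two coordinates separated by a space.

A=(0,0), D=(5.00,0)
θ=178°: B = A + 1.00·(cos178°, sin178°) = (-0.9994, 0.0349)
θ=178°: |BD| = 5.9995
θ=178°: circle(B,3.00) ∩ circle(D,6.00): a=0.7496, h=2.9049
θ=178°:   candidates: C₊=(-0.2329,2.9353) cross=17.428; C₋=(-0.2667,-2.8743) cross=-17.428
θ=178°:   branch + wants cross > 0 → take C=(-0.2329,2.9353) (cross=17.428)
θ=178°: ex = (C−B)/|BC| = (0.2555,0.9668); ey = (-0.9668,0.2555)
θ=178°: P = B + 0.67·ex + 1.15·ey = (-1.9401,0.9765)
θ=179°: B = A + 1.00·(cos179°, sin179°) = (-0.9998, 0.0175)
θ=179°: |BD| = 5.9999
θ=179°: circle(B,3.00) ∩ circle(D,6.00): a=0.7499, h=2.9048
θ=179°:   candidates: C₊=(-0.2415,2.9200) cross=17.428; C₋=(-0.2584,-2.8895) cross=-17.428
θ=179°:   branch + wants cross > 0 → take C=(-0.2415,2.9200) (cross=17.428)
θ=179°: ex = (C−B)/|BC| = (0.2528,0.9675); ey = (-0.9675,0.2528)
θ=179°: P = B + 0.67·ex + 1.15·ey = (-1.9431,0.9564)
θ=204°: B = A + 1.00·(cos204°, sin204°) = (-0.9135, -0.4067)
θ=204°: |BD| = 5.9275
θ=204°: circle(B,3.00) ∩ circle(D,6.00): a=0.6862, h=2.9205
θ=204°:   candidates: C₊=(-0.4293,2.5539) cross=17.311; C₋=(-0.0285,-3.2732) cross=-17.311
θ=204°:   branch + wants cross > 0 → take C=(-0.4293,2.5539) (cross=17.311)
θ=204°: ex = (C−B)/|BC| = (0.1614,0.9869); ey = (-0.9869,0.1614)
θ=204°: P = B + 0.67·ex + 1.15·ey = (-1.9403,0.4401)

θ=178°: -1.94 0.98
θ=179°: -1.94 0.96
θ=204°: -1.94 0.44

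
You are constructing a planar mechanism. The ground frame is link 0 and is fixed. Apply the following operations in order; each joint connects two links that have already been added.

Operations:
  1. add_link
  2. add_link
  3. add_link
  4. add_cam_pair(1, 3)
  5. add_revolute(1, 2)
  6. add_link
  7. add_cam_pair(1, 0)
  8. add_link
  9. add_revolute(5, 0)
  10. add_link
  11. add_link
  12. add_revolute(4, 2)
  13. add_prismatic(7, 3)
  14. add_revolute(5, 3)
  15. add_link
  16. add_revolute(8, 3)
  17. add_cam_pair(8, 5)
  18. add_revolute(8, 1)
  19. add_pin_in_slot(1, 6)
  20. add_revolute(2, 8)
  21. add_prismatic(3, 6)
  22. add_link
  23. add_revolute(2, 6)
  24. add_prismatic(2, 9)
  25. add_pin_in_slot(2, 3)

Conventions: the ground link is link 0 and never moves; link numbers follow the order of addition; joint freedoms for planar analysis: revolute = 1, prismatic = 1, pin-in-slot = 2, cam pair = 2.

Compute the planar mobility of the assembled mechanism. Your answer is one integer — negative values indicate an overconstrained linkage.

(L,J1,J2)=(1,0,0); link0 fixed
link1: (2,0,0)
link2: (3,0,0)
link3: (4,0,0)
C 1-3 [J2]: (4,0,1)
R 1-2 [J1]: (4,1,1)
link4: (5,1,1)
C 1-0 [J2]: (5,1,2)
link5: (6,1,2)
R 5-0 [J1]: (6,2,2)
link6: (7,2,2)
link7: (8,2,2)
R 4-2 [J1]: (8,3,2)
P 7-3 [J1]: (8,4,2)
R 5-3 [J1]: (8,5,2)
link8: (9,5,2)
R 8-3 [J1]: (9,6,2)
C 8-5 [J2]: (9,6,3)
R 8-1 [J1]: (9,7,3)
PS 1-6 [J2]: (9,7,4)
R 2-8 [J1]: (9,8,4)
P 3-6 [J1]: (9,9,4)
link9: (10,9,4)
R 2-6 [J1]: (10,10,4)
P 2-9 [J1]: (10,11,4)
PS 2-3 [J2]: (10,11,5)
Grübler: 3·9 − 2·11 − 5 = 0

M = 0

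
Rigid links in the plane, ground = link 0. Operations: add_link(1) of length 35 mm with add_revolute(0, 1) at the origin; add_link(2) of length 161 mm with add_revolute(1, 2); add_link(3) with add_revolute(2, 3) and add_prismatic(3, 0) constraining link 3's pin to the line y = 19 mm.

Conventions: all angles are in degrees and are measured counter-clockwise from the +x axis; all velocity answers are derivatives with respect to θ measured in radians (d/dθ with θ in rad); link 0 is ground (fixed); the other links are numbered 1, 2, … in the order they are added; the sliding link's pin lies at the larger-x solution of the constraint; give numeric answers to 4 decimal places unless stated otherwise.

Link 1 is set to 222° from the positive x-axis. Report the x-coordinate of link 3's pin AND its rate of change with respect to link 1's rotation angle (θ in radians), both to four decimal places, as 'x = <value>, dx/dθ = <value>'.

geometry: r = 35 mm, L = 161 mm, e = 19 mm
crank pin P = (r cos θ, r sin θ) = (-26.010069, -23.419571)
h = r sin θ − e = -23.419571 − 19 = -42.419571
x = r cos θ + √(L² − h²) = -26.010069 + 155.311236 = 129.301167
dx/dθ = −r sin θ − h·r cos θ/√(L² − h²) (θ in radians; h = -42.419571) = 16.315539

x = 129.3012, dx/dθ = 16.3155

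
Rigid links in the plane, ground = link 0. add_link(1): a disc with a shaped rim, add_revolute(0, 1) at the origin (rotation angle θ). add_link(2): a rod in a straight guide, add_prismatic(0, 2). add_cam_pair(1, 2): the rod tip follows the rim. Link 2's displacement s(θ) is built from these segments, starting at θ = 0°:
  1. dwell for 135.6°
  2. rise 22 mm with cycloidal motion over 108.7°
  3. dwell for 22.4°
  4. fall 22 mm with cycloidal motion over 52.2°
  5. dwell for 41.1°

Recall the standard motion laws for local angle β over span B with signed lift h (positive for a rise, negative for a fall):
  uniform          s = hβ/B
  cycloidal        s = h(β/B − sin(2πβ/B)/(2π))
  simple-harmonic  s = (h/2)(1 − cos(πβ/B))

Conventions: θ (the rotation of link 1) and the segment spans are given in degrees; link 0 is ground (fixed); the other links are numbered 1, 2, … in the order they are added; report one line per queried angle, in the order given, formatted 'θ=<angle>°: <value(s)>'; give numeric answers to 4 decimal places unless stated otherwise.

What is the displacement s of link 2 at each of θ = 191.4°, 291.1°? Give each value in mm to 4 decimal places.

segment 1 (0° to 135.6°, dwell): s unchanged at 0.0000
θ = 191.4° falls in segment 2 (135.6° to 244.3°, cycloidal, h = 22): β = 191.4 − 135.6 = 55.8°, B = 108.7°; Δs = 22·(0.5133 − sin(2π·0.5133)/(2π)) = 11.5866; s = 0.0000 + 11.5866 = 11.5866
segment 2 (135.6° to 244.3°, cycloidal, h = 22) is passed completely: s = 0.0000 + (22) = 22.0000
segment 3 (244.3° to 266.7°, dwell): s unchanged at 22.0000
θ = 291.1° falls in segment 4 (266.7° to 318.9°, cycloidal, h = -22): β = 291.1 − 266.7 = 24.4°, B = 52.2°; Δs = -22·(0.4674 − sin(2π·0.4674)/(2π)) = -9.5720; s = 22.0000 − 9.5720 = 12.4280

θ=191.4°: 11.5866
θ=291.1°: 12.4280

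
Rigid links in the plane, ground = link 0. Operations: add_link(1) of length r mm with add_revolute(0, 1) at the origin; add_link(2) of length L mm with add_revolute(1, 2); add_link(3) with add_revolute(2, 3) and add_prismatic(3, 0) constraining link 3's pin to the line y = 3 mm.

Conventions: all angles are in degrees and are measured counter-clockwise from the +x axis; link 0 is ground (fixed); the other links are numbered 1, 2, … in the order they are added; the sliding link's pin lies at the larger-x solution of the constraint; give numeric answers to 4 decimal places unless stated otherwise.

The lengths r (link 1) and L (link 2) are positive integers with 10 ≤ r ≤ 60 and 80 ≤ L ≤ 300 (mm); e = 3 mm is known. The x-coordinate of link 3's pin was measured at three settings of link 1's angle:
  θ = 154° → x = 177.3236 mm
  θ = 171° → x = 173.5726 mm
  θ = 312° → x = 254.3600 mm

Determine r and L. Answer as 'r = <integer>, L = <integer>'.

constraint per measurement: (x − r cos θ)² + (r sin θ − e)² = L²
subtracting the θ₁ and θ₂ equations cancels the r² and L² terms:
r = (x₁² − x₂²) / (2[(x₁cos θ₁ + e sin θ₁) − (x₂cos θ₂ + e sin θ₂)]) = 51.0000 → r = 51
L² = (x₁ − r cos θ₁)² + (r sin θ₁ − e)² = 50176.0119 → L = 224.0000 → L = 224
check at θ₃=312°: x = 254.3600 (printed 254.3600) ✓

r = 51, L = 224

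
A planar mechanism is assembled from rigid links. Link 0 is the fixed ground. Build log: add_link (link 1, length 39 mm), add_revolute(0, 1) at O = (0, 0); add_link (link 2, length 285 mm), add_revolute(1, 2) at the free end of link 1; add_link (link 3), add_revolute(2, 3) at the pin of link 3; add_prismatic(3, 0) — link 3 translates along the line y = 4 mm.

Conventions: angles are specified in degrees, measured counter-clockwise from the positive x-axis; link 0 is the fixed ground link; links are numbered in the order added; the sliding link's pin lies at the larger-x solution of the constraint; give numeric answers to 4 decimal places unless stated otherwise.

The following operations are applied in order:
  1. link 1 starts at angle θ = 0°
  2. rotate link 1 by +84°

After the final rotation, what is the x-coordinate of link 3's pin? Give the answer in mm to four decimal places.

geometry: r = 39 mm, L = 285 mm, e = 4 mm; θ starts at 0°
rotate link 1 by +84°: θ ← 0° +84° = 84°
crank pin P = (r cos θ, r sin θ) = (4.076610, 38.786354)
h = r sin θ − e = 38.786354 − 4 = 34.786354
x = r cos θ + √(L² − h²) = 4.076610 + 282.869068 = 286.945678

286.9457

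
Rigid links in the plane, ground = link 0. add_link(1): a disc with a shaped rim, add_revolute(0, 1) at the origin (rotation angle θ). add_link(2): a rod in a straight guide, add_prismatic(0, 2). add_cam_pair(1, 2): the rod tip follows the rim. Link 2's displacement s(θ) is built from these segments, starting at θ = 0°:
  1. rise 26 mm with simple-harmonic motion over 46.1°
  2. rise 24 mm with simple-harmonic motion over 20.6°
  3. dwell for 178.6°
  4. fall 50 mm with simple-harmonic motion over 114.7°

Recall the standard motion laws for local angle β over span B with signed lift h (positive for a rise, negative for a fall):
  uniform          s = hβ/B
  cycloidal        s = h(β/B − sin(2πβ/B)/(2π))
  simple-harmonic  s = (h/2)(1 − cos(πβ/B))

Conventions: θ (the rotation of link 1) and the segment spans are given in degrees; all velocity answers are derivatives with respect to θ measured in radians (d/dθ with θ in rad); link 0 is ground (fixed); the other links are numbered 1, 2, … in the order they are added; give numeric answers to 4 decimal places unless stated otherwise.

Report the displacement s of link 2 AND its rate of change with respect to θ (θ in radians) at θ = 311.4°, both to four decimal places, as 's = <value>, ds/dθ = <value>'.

segment 1 (0° to 46.1°, simple-harmonic, h = 26) is passed completely: s = 0.0000 + (26) = 26.0000
segment 2 (46.1° to 66.7°, simple-harmonic, h = 24) is passed completely: s = 26.0000 + (24) = 50.0000
segment 3 (66.7° to 245.3°, dwell): s unchanged at 50.0000
θ = 311.4° falls in segment 4 (245.3° to 360°, simple-harmonic, h = -50): β = 311.4 − 245.3 = 66.1°, B = 114.7°; Δs = -50/2·(1 − cos(π·0.5763)) = -30.9343; s = 50.0000 − 30.9343 = 19.0657
velocity in seg [245.3°–360°] (simple-harmonic), θ in radians: β = 66.1° = 1.1537 rad, B = 114.7° = 2.0019 rad; ds/dθ = (πh/(2B)) sin(πβ/B) = (π·(-50)/(2·2.0019)) sin(π·0.5763) = -38.111464 mm/rad

s = 19.0657, ds/dθ = -38.1115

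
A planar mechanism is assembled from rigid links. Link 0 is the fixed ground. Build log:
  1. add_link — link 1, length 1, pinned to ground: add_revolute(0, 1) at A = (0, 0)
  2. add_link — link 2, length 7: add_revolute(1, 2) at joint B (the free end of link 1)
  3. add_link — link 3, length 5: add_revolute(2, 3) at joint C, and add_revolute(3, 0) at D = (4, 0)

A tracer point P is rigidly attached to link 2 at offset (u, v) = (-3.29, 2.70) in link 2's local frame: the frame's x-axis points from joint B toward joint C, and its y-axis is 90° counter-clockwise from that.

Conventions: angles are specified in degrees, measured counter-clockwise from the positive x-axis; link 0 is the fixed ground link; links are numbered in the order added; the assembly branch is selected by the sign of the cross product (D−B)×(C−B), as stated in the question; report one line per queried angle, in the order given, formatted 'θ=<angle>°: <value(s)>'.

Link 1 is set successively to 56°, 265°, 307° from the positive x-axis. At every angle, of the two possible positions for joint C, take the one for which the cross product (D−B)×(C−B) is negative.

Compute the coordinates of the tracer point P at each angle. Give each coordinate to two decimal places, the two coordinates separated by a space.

A=(0,0), D=(4.00,0)
θ=56°: B = A + 1.00·(cos56°, sin56°) = (0.5592, 0.8290)
θ=56°: |BD| = 3.5393
θ=56°: circle(B,7.00) ∩ circle(D,5.00): a=5.1602, h=4.7300
θ=56°:   candidates: C₊=(6.6837,4.2187) cross=16.741; C₋=(4.4678,-4.9781) cross=-16.741
θ=56°:   branch - wants cross < 0 → take C=(4.4678,-4.9781) (cross=-16.741)
θ=56°: ex = (C−B)/|BC| = (0.5584,-0.8296); ey = (0.8296,0.5584)
θ=56°: P = B + -3.29·ex + 2.70·ey = (0.9620,5.0660)
θ=265°: B = A + 1.00·(cos265°, sin265°) = (-0.0872, -0.9962)
θ=265°: |BD| = 4.2068
θ=265°: circle(B,7.00) ∩ circle(D,5.00): a=4.9559, h=4.9436
θ=265°:   candidates: C₊=(3.5571,4.9803) cross=20.797; C₋=(5.8985,-4.6256) cross=-20.797
θ=265°:   branch - wants cross < 0 → take C=(5.8985,-4.6256) (cross=-20.797)
θ=265°: ex = (C−B)/|BC| = (0.8551,-0.5185); ey = (0.5185,0.8551)
θ=265°: P = B + -3.29·ex + 2.70·ey = (-1.5005,3.0183)
θ=307°: B = A + 1.00·(cos307°, sin307°) = (0.6018, -0.7986)
θ=307°: |BD| = 3.4908
θ=307°: circle(B,7.00) ∩ circle(D,5.00): a=5.1830, h=4.7049
θ=307°:   candidates: C₊=(4.5710,4.9673) cross=16.424; C₋=(6.7238,-4.1930) cross=-16.424
θ=307°:   branch - wants cross < 0 → take C=(6.7238,-4.1930) (cross=-16.424)
θ=307°: ex = (C−B)/|BC| = (0.8746,-0.4849); ey = (0.4849,0.8746)
θ=307°: P = B + -3.29·ex + 2.70·ey = (-0.9663,3.1580)

θ=56°: 0.96 5.07
θ=265°: -1.50 3.02
θ=307°: -0.97 3.16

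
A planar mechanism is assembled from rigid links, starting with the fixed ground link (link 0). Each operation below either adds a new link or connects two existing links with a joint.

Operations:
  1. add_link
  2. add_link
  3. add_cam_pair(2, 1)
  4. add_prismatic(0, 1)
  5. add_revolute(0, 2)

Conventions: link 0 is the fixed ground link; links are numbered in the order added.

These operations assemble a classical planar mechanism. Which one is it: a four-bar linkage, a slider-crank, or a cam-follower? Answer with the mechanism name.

links: 3 (incl. ground); joints: 1 revolute, 1 prismatic, 1 higher (cam) pair, forming one closed loop
3 links, revolute + prismatic + higher pair in one loop → cam-follower

cam-follower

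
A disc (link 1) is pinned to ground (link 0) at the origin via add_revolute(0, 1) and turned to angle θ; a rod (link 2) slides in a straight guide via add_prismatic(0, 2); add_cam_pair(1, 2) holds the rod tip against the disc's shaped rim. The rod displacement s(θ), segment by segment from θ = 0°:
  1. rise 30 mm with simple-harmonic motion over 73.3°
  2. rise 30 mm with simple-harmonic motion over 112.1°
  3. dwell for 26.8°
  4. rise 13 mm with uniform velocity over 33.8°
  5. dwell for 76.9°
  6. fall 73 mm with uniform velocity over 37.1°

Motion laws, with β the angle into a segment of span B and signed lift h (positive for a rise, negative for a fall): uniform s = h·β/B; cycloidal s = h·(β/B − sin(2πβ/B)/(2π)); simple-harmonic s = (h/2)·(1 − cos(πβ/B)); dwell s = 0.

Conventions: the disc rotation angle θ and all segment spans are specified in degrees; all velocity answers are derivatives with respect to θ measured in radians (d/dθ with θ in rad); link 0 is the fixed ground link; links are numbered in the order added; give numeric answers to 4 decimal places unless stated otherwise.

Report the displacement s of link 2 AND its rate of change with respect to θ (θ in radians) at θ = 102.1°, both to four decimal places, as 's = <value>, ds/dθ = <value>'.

segment 1 (0° to 73.3°, simple-harmonic, h = 30) is passed completely: s = 0.0000 + (30) = 30.0000
θ = 102.1° falls in segment 2 (73.3° to 185.4°, simple-harmonic, h = 30): β = 102.1 − 73.3 = 28.8°, B = 112.1°; Δs = 30/2·(1 − cos(π·0.2569)) = 4.6262; s = 30.0000 + 4.6262 = 34.6262
velocity in seg [73.3°–185.4°] (simple-harmonic), θ in radians: β = 28.8° = 0.5027 rad, B = 112.1° = 1.9565 rad; ds/dθ = (πh/(2B)) sin(πβ/B) = (π·30/(2·1.9565)) sin(π·0.2569) = 17.396976 mm/rad

s = 34.6262, ds/dθ = 17.3970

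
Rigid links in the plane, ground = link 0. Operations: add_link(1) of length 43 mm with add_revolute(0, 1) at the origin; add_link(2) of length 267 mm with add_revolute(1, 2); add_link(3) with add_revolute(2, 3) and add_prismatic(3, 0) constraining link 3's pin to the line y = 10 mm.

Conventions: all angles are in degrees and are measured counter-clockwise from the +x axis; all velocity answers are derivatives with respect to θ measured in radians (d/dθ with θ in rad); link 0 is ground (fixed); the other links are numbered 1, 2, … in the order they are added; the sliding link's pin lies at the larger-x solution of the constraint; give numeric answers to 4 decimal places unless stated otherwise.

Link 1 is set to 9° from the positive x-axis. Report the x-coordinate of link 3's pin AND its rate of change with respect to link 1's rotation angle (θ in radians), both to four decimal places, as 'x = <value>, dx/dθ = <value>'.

geometry: r = 43 mm, L = 267 mm, e = 10 mm
crank pin P = (r cos θ, r sin θ) = (42.470599, 6.726682)
h = r sin θ − e = 6.726682 − 10 = -3.273318
x = r cos θ + √(L² − h²) = 42.470599 + 266.979934 = 309.450533
dx/dθ = −r sin θ − h·r cos θ/√(L² − h²) (θ in radians; h = -3.273318) = -6.205970

x = 309.4505, dx/dθ = -6.2060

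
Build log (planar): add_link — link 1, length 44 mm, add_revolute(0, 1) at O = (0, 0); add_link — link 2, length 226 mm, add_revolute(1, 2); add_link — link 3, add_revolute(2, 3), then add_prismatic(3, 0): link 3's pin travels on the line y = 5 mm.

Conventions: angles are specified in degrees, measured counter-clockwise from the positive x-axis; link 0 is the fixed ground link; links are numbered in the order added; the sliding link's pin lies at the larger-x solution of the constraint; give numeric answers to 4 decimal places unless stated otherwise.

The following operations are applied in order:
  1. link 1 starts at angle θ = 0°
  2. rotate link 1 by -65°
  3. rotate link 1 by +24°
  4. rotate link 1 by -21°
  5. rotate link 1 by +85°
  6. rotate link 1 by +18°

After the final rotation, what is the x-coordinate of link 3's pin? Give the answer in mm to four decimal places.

geometry: r = 44 mm, L = 226 mm, e = 5 mm; θ starts at 0°
rotate link 1 by -65°: θ ← 0° -65° = -65°
rotate link 1 by +24°: θ ← -65° +24° = -41°
rotate link 1 by -21°: θ ← -41° -21° = -62°
rotate link 1 by +85°: θ ← -62° +85° = 23°
rotate link 1 by +18°: θ ← 23° +18° = 41°
crank pin P = (r cos θ, r sin θ) = (33.207222, 28.866597)
h = r sin θ − e = 28.866597 − 5 = 23.866597
x = r cos θ + √(L² − h²) = 33.207222 + 224.736258 = 257.943479

257.9435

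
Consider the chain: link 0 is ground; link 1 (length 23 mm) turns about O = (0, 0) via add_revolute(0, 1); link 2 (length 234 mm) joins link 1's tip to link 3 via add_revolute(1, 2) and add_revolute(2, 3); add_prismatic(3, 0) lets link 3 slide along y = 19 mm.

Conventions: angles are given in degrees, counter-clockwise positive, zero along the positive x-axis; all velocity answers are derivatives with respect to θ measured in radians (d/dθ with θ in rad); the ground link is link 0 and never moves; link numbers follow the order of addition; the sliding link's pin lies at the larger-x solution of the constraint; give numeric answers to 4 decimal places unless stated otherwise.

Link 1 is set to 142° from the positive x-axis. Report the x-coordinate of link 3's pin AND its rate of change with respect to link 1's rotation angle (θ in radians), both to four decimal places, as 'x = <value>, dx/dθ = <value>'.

geometry: r = 23 mm, L = 234 mm, e = 19 mm
crank pin P = (r cos θ, r sin θ) = (-18.124247, 14.160214)
h = r sin θ − e = 14.160214 − 19 = -4.839786
x = r cos θ + √(L² − h²) = -18.124247 + 233.949944 = 215.825697
dx/dθ = −r sin θ − h·r cos θ/√(L² − h²) (θ in radians; h = -4.839786) = -14.535155

x = 215.8257, dx/dθ = -14.5352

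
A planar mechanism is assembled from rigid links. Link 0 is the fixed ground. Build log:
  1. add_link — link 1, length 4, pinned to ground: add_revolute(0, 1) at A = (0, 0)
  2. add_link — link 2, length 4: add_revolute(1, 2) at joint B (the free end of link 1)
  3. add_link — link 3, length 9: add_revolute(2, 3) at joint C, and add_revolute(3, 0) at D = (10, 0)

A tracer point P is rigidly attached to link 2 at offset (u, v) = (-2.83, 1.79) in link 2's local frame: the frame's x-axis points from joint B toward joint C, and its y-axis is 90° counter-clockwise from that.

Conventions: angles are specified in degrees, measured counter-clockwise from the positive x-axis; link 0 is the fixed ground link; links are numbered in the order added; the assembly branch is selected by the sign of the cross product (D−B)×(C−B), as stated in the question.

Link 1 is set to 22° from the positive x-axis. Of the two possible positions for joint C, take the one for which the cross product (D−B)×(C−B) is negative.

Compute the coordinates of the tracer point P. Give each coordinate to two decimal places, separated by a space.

A=(0,0), D=(10.00,0)
B = A + 4.00·(cos22°, sin22°) = (3.7087, 1.4984)
|BD| = 6.4672
circle(B,4.00) ∩ circle(D,9.00): a=-1.7917, h=3.5763
  candidates: C₊=(2.7944,5.3925) cross=23.129; C₋=(1.1372,-1.5654) cross=-23.129
  branch - wants cross < 0 → take C=(1.1372,-1.5654) (cross=-23.129)
ex = (C−B)/|BC| = (-0.6429,-0.7660); ey = (0.7660,-0.6429)
P = B + -2.83·ex + 1.79·ey = (6.8992,2.5153)

6.90 2.52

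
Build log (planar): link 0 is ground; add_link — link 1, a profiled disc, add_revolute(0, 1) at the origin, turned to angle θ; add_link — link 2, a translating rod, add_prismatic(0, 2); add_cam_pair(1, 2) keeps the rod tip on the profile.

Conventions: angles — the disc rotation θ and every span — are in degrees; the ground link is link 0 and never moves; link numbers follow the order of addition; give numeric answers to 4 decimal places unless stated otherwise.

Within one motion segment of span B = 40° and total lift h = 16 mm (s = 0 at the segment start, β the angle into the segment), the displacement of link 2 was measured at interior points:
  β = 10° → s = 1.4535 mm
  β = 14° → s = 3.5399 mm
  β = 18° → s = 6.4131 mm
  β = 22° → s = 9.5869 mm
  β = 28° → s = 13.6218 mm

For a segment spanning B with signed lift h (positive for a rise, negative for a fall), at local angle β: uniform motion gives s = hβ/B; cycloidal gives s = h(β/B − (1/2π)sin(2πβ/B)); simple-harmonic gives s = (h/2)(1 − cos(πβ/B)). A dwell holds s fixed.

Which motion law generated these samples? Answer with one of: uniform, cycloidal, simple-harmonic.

candidates at β/B = r: uniform s = h·r (linear in β); cycloidal s = h·(r − sin(2πr)/(2π)); simple-harmonic s = (h/2)(1 − cos(πr))
β=10°: printed 1.4535 | uniform 4.0000, cycloidal 1.4535, simple-harmonic 2.3431
β=14°: printed 3.5399 | uniform 5.6000, cycloidal 3.5399, simple-harmonic 4.3681
β=18°: printed 6.4131 | uniform 7.2000, cycloidal 6.4131, simple-harmonic 6.7485
β=22°: printed 9.5869 | uniform 8.8000, cycloidal 9.5869, simple-harmonic 9.2515
β=28°: printed 13.6218 | uniform 11.2000, cycloidal 13.6218, simple-harmonic 12.7023
only one law matches every sample → cycloidal

cycloidal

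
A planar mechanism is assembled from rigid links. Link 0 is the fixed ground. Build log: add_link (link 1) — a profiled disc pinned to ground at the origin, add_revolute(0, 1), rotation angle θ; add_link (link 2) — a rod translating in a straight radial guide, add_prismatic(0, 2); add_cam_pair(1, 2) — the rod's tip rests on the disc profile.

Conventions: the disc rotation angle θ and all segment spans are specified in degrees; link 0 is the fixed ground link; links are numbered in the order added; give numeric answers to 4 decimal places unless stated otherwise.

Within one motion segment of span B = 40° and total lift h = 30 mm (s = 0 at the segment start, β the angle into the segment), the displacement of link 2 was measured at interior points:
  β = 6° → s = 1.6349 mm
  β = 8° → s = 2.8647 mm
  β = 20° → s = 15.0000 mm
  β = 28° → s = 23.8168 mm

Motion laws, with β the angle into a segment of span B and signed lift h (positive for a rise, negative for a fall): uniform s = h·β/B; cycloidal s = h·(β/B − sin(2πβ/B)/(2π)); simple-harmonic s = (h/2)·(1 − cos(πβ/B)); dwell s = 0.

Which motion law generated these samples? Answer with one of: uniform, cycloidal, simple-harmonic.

candidates at β/B = r: uniform s = h·r (linear in β); cycloidal s = h·(r − sin(2πr)/(2π)); simple-harmonic s = (h/2)(1 − cos(πr))
β=6°: printed 1.6349 | uniform 4.5000, cycloidal 0.6372, simple-harmonic 1.6349
β=8°: printed 2.8647 | uniform 6.0000, cycloidal 1.4590, simple-harmonic 2.8647
β=20°: printed 15.0000 | uniform 15.0000, cycloidal 15.0000, simple-harmonic 15.0000
β=28°: printed 23.8168 | uniform 21.0000, cycloidal 25.5410, simple-harmonic 23.8168
only one law matches every sample → simple-harmonic

simple-harmonic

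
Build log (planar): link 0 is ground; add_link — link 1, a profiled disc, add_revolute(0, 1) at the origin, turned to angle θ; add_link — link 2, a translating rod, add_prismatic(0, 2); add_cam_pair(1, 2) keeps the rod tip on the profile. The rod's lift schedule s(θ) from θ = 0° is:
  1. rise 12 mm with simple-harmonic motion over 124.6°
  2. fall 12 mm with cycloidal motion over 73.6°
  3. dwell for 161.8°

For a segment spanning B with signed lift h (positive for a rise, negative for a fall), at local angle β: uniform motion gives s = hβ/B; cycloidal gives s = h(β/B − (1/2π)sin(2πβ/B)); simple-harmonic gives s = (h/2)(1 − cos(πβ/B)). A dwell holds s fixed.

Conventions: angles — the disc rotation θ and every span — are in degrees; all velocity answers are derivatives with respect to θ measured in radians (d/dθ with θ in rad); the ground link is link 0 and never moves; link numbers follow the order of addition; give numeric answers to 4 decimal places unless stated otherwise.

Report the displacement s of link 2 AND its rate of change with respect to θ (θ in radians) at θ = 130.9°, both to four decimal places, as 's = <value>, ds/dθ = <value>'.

seg 1 [0°–124.6°] simple-harmonic, h=12: full span → s += 12 → s = 12.0000
seg 2 [124.6°–198.2°] cycloidal, h=-12: θ=130.9° here. β=6.3, B=73.6. -12·(0.0856 − sin(2π·0.0856)/(2π)) = -0.0488 → s = 11.9512
velocity in seg [124.6°–198.2°] (cycloidal), θ in radians: β = 6.3° = 0.1100 rad, B = 73.6° = 1.2846 rad; ds/dθ = (h/B)(1 − cos(2πβ/B)) = ((-12)/1.2846)(1 − cos(2π·0.0856)) = -1.318825 mm/rad

s = 11.9512, ds/dθ = -1.3188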